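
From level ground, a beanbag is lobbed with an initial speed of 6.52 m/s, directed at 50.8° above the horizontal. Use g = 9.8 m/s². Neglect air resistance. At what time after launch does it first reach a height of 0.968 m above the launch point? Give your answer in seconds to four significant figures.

Components: vₓ = 6.520 cos 50.8° = 4.121 m/s, v_y0 = 6.520 sin 50.8° = 5.053 m/s.
Require v_y0 t − ½ g t² = 0.968, i.e. 4.900 t² − 5.053 t + 0.968 = 0.
t = [5.053 ± √(5.053² − 2·9.80·0.968)] / 9.80 = (5.053 ± 2.561) / 9.80, so t = 0.2543 s or t = 0.7769 s.
The first (ascending) time is 0.2543 s.

0.2543 s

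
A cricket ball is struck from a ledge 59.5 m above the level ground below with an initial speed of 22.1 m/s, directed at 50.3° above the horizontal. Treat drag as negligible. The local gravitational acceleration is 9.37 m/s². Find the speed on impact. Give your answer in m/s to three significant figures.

vₓ = 22.10 cos 50.3° = 14.12 m/s; v_y0 = 22.10 sin 50.3° = 17.00 m/s.
Vertical motion (up positive, ground at y = 0): 4.685 t² − (17.00) t − 59.5 = 0, so t = (17.00 + √(17.00² + 2·9.37·59.5)) / 9.37 = (17.00 + 37.47) / 9.37 = 5.814 s.
Vertical velocity at impact: v_y = v_y0 − g t = 17.00 − 9.37 × 5.814 = −37.47 m/s.
Speed: |v| = √(vₓ² + v_y²) = √(14.12² + 37.47²) = 40.04 m/s.

40.0 m/s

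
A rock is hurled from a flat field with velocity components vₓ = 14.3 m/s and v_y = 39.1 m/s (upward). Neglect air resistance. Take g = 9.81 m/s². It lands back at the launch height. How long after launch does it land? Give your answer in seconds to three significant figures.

7.97 s

Time of flight on level ground: T = 2 v_y0 / g = 2 × 39.10 / 9.81 = 7.971 s.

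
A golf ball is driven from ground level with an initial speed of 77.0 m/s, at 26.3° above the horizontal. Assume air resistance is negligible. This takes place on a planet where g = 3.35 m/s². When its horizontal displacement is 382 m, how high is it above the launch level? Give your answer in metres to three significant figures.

Components: vₓ = 77.00 cos 26.3° = 69.03 m/s, v_y0 = 77.00 sin 26.3° = 34.12 m/s.
Time to reach x = 382 m: t = x/vₓ = 382/69.03 = 5.534 s.
Height: y = v_y0 t − ½ g t² = 34.12 × 5.534 − 1.675 × 5.534² = 188.8 − 51.29 = 137.5 m.

138 m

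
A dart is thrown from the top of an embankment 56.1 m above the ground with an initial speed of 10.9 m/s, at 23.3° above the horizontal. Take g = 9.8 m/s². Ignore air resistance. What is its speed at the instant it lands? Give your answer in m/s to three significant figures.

34.9 m/s

Horizontal component vₓ = 10.90 cos 23.3° = 10.01 m/s; vertical v_y0 = 10.90 sin 23.3° = 4.311 m/s.
With up positive and y = 0 at the ground: y(t) = 56.1 + (4.311) t − 4.900 t². Setting y = 0 and taking the positive root: t = [4.311 + √(4.311² + 2·9.80·56.1)] / 9.80 = (4.311 + 33.44) / 9.80 = 3.852 s.
Vertical velocity at impact: v_y = v_y0 − g t = 4.311 − 9.80 × 3.852 = −33.44 m/s.
Speed: |v| = √(vₓ² + v_y²) = √(10.01² + 33.44²) = 34.91 m/s.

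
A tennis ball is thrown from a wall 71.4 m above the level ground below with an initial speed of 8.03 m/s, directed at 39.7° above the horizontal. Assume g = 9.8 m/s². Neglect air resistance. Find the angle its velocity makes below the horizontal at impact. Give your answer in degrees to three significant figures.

Resolve: vₓ = 8.030 cos 39.7° = 6.178 m/s and v_y0 = 8.030 sin 39.7° = 5.129 m/s.
With up positive and y = 0 at the ground: y(t) = 71.4 + (5.129) t − 4.900 t². Setting y = 0 and taking the positive root: t = [5.129 + √(5.129² + 2·9.80·71.4)] / 9.80 = (5.129 + 37.76) / 9.80 = 4.376 s.
At impact: v_y = v_y0 − g t = −37.76 m/s; vₓ = 6.178 m/s.
Angle below horizontal: arctan(|v_y|/vₓ) = arctan(37.76/6.178) = 80.71°.

80.7°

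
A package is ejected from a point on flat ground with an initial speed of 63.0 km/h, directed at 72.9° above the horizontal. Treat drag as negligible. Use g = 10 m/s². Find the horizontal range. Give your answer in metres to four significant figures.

Convert: 63.0 km/h = 63.0/3.6 = 17.50 m/s.
Resolve: vₓ = 17.50 cos 72.9° = 5.146 m/s and v_y0 = 17.50 sin 72.9° = 16.73 m/s.
Flight time T = 2 v_y0 / g = 3.345 s.
Horizontal distance R = vₓ T = 5.146 × 3.345 = 17.21 m.

17.21 m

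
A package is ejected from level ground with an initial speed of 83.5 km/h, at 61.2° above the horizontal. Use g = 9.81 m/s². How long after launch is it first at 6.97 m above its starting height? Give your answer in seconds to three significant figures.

Convert: 83.5 km/h = 83.5/3.6 = 23.19 m/s.
vₓ = 23.19 cos 61.2° = 11.17 m/s; v_y0 = 23.19 sin 61.2° = 20.33 m/s.
Require v_y0 t − ½ g t² = 6.97, i.e. 4.905 t² − 20.33 t + 6.97 = 0.
Quadratic formula: t = (20.33 ± √276.37) / 9.81 = (20.33 ± 16.62) / 9.81 → t = 0.3773 s or 3.767 s.
The first (ascending) time is 0.3773 s.

0.377 s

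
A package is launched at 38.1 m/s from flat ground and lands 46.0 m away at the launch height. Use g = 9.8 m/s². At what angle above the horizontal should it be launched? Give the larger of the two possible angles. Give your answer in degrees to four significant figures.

80.95°

Level-ground range R = v₀² sin(2θ)/g ⇒ sin(2θ) = gR/v₀² = 9.80 × 46.0 / 38.1² = 0.3106.
2θ = 18.09° or 180° − 18.09° = 161.9°, so θ = 9.046° or 80.95°.
The larger angle is 80.95°.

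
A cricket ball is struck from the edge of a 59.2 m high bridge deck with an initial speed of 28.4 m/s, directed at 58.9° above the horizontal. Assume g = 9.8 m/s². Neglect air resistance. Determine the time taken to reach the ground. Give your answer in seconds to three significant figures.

6.75 s

vₓ = 28.40 cos 58.9° = 14.67 m/s; v_y0 = 28.40 sin 58.9° = 24.32 m/s.
Vertical motion (up positive, ground at y = 0): 4.900 t² − (24.32) t − 59.2 = 0, so t = (24.32 + √(24.32² + 2·9.80·59.2)) / 9.80 = (24.32 + 41.85) / 9.80 = 6.752 s.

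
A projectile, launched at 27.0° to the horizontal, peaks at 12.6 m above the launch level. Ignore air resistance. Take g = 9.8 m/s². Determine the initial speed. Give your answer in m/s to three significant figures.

At the peak v_y = 0, so v_y0 = √(2gH) = √(2 × 9.80 × 12.6) = 15.71 m/s.
v_y0 = v₀ sin θ ⇒ v₀ = 15.71 / sin 27.0° = 34.62 m/s.

34.6 m/s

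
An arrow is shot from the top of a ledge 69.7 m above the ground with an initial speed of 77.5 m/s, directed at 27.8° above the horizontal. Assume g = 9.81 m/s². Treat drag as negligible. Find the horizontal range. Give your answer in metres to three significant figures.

Components: vₓ = 77.50 cos 27.8° = 68.56 m/s, v_y0 = 77.50 sin 27.8° = 36.14 m/s.
With up positive and y = 0 at the ground: y(t) = 69.7 + (36.14) t − 4.905 t². Setting y = 0 and taking the positive root: t = [36.14 + √(36.14² + 2·9.81·69.7)] / 9.81 = (36.14 + 51.71) / 9.81 = 8.956 s.
Horizontal distance: R = vₓ t = 68.56 × 8.956 = 614.0 m.

614 m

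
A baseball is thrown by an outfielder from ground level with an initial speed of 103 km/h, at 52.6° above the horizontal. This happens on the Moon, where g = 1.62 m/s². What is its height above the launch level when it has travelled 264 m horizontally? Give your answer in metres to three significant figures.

158 m

Convert: 103 km/h = 103/3.6 = 28.61 m/s.
Horizontal component vₓ = 28.61 cos 52.6° = 17.38 m/s; vertical v_y0 = 28.61 sin 52.6° = 22.73 m/s.
x = vₓ t ⇒ t = 264/17.38 = 15.19 s.
Height: y = v_y0 t − ½ g t² = 22.73 × 15.19 − 0.8100 × 15.19² = 345.3 − 186.9 = 158.4 m.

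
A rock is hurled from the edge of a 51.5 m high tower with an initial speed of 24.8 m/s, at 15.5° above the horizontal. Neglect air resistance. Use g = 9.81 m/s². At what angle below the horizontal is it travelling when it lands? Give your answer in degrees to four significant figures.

53.65°

Resolve: vₓ = 24.80 cos 15.5° = 23.90 m/s and v_y0 = 24.80 sin 15.5° = 6.628 m/s.
Vertical motion (up positive, ground at y = 0): 4.905 t² − (6.628) t − 51.5 = 0, so t = (6.628 + √(6.628² + 2·9.81·51.5)) / 9.81 = (6.628 + 32.47) / 9.81 = 3.986 s.
At impact: v_y = v_y0 − g t = −32.47 m/s; vₓ = 23.90 m/s.
Angle below horizontal: arctan(|v_y|/vₓ) = arctan(32.47/23.90) = 53.65°.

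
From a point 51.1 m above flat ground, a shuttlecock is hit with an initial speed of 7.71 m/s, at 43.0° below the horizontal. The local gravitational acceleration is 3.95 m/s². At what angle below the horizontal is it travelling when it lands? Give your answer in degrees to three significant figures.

74.8°

Resolve: vₓ = 7.710 cos 43.0° = 5.639 m/s and v_y0 = −5.258 m/s (downward).
With up positive and y = 0 at the ground: y(t) = 51.1 + (−5.258) t − 1.975 t². Setting y = 0 and taking the positive root: t = [−5.258 + √(5.258² + 2·3.95·51.1)] / 3.95 = (−5.258 + 20.77) / 3.95 = 3.927 s.
At impact: v_y = v_y0 − g t = −20.77 m/s; vₓ = 5.639 m/s.
Angle below horizontal: arctan(|v_y|/vₓ) = arctan(20.77/5.639) = 74.81°.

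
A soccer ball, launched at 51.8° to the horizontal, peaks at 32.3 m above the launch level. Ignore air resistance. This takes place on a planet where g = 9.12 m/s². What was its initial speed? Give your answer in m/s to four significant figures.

30.89 m/s

At the peak v_y = 0, so v_y0 = √(2gH) = √(2 × 9.12 × 32.3) = 24.27 m/s.
v_y0 = v₀ sin θ ⇒ v₀ = 24.27 / sin 51.8° = 30.89 m/s.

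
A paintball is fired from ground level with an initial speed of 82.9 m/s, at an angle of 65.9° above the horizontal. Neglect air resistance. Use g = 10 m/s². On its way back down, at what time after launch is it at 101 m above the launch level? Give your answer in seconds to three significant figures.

13.7 s

Horizontal component vₓ = 82.90 cos 65.9° = 33.85 m/s; vertical v_y0 = 82.90 sin 65.9° = 75.67 m/s.
Set y = v_y0 t − ½ g t² = 101: 5.000 t² − 75.67 t + 101 = 0.
t = [75.67 ± √(75.67² − 2·10.0·101)] / 10.0 = (75.67 ± 60.88) / 10.0, so t = 1.479 s or t = 13.66 s.
The descending-branch root is 13.66 s.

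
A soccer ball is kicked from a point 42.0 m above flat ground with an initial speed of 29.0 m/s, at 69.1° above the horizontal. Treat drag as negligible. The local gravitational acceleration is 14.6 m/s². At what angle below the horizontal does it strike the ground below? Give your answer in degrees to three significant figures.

vₓ = 29.00 cos 69.1° = 10.35 m/s; v_y0 = 29.00 sin 69.1° = 27.09 m/s.
The projectile lands when y = 42.0 + (27.09) t − ½·14.6·t² = 0. Positive root: t = (27.09 + √(27.09² + 2·14.6·42.0)) / 14.6 = (27.09 + 44.28) / 14.6 = 4.888 s.
At impact: v_y = v_y0 − g t = −44.28 m/s; vₓ = 10.35 m/s.
Angle below horizontal: arctan(|v_y|/vₓ) = arctan(44.28/10.35) = 76.85°.

76.8°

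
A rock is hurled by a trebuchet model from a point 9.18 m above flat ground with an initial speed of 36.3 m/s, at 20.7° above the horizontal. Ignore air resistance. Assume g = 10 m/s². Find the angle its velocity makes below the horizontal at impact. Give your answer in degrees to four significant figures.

Components: vₓ = 36.30 cos 20.7° = 33.96 m/s, v_y0 = 36.30 sin 20.7° = 12.83 m/s.
With up positive and y = 0 at the ground: y(t) = 9.18 + (12.83) t − 5.000 t². Setting y = 0 and taking the positive root: t = [12.83 + √(12.83² + 2·10.0·9.18)] / 10.0 = (12.83 + 18.66) / 10.0 = 3.149 s.
At impact: v_y = v_y0 − g t = −18.66 m/s; vₓ = 33.96 m/s.
Angle below horizontal: arctan(|v_y|/vₓ) = arctan(18.66/33.96) = 28.79°.

28.79°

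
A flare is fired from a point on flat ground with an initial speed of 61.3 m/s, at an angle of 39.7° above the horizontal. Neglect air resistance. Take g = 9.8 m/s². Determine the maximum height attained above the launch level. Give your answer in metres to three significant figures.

78.2 m

Components: vₓ = 61.30 cos 39.7° = 47.16 m/s, v_y0 = 61.30 sin 39.7° = 39.16 m/s.
Maximum height: H = v_y0² / (2g) = 39.16² / (2 × 9.80) = 78.23 m.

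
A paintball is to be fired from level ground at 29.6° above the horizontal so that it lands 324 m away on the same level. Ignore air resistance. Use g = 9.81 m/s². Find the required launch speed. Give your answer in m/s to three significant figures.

60.8 m/s

On level ground R = v₀² sin 2θ / g ⇒ v₀ = √(gR / sin 2θ).
v₀ = √(9.81 × 324 / sin 59.20°) = √(3178 / 0.8590) = √3700.3 = 60.83 m/s.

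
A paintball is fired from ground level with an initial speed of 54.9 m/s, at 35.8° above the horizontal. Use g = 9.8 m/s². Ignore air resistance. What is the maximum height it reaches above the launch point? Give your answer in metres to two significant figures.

Resolve: vₓ = 54.90 cos 35.8° = 44.53 m/s and v_y0 = 54.90 sin 35.8° = 32.11 m/s.
At the apex v_y = 0, so H = v_y0²/(2g) = 32.11²/19.60 = 52.62 m.

53 m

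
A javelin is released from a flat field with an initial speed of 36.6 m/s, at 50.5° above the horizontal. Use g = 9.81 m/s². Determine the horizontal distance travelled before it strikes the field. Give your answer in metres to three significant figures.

134 m

Resolve: vₓ = 36.60 cos 50.5° = 23.28 m/s and v_y0 = 36.60 sin 50.5° = 28.24 m/s.
Flight time T = 2 v_y0 / g = 5.758 s.
Range: R = vₓ T = 23.28 × 5.758 = 134.0 m.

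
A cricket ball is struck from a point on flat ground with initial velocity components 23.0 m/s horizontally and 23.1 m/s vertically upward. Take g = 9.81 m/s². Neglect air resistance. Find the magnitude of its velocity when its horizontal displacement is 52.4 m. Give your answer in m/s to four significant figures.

23.01 m/s

Time to reach x = 52.4 m: t = x/vₓ = 52.4/23.00 = 2.278 s.
Vertical velocity there: v_y = v_y0 − g t = 23.10 − 9.81 × 2.278 = 0.7503 m/s.
Speed: √(vₓ² + v_y²) = √(23.00² + 0.7503²) = 23.01 m/s.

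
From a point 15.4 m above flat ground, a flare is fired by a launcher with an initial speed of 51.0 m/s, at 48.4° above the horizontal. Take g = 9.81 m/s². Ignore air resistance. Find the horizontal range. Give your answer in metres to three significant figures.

Components: vₓ = 51.00 cos 48.4° = 33.86 m/s, v_y0 = 51.00 sin 48.4° = 38.14 m/s.
The projectile lands when y = 15.4 + (38.14) t − ½·9.81·t² = 0. Positive root: t = (38.14 + √(38.14² + 2·9.81·15.4)) / 9.81 = (38.14 + 41.91) / 9.81 = 8.160 s.
Horizontal distance: R = vₓ t = 33.86 × 8.160 = 276.3 m.

276 m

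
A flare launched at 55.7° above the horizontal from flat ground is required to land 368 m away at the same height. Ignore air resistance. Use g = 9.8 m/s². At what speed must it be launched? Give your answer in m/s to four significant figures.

On level ground R = v₀² sin 2θ / g ⇒ v₀ = √(gR / sin 2θ).
v₀ = √(9.80 × 368 / sin 111.4°) = √(3606 / 0.9311) = √3873.5 = 62.24 m/s.

62.24 m/s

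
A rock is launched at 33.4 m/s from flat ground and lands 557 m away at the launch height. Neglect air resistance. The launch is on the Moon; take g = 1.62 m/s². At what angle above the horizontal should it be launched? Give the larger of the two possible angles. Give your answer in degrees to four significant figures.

63.01°

Level-ground range R = v₀² sin(2θ)/g ⇒ sin(2θ) = gR/v₀² = 1.62 × 557 / 33.4² = 0.8089.
2θ = 53.99° or 180° − 53.99° = 126.0°, so θ = 26.99° or 63.01°.
The larger angle is 63.01°.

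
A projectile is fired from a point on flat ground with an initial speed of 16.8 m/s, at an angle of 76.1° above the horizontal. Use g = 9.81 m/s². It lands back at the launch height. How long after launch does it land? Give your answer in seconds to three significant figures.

Horizontal component vₓ = 16.80 cos 76.1° = 4.036 m/s; vertical v_y0 = 16.80 sin 76.1° = 16.31 m/s.
It returns to y = 0 when t = 2 v_y0 / g = 2(16.31)/9.81 = 3.325 s.

3.32 s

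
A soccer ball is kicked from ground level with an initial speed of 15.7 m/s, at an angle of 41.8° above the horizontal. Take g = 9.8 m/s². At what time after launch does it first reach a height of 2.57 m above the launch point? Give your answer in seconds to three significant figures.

Horizontal component vₓ = 15.70 cos 41.8° = 11.70 m/s; vertical v_y0 = 15.70 sin 41.8° = 10.46 m/s.
Require v_y0 t − ½ g t² = 2.57, i.e. 4.900 t² − 10.46 t + 2.57 = 0.
t = [10.46 ± √(10.46² − 2·9.80·2.57)] / 9.80 = (10.46 ± 7.690) / 9.80, so t = 0.2831 s or t = 1.852 s.
The first (ascending) time is 0.2831 s.

0.283 s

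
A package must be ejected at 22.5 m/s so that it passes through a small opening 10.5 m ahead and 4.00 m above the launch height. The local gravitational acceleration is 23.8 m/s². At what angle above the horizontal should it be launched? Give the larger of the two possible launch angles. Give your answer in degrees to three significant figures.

Trajectory: y = x tanθ − g x² (1 + tan²θ)/(2v₀²). With x = 10.5, y = 4.00, v₀ = 22.5, g = 23.8:
2.592 tan²θ − 10.5 tanθ + (6.592) = 0.
tanθ = [10.5 ± √(10.5² − 4 × 2.592 × (6.592))] / (2 × 2.592) = (10.5 ± 6.475) / 5.183, giving tanθ = 0.7766 or 3.275.
θ = 37.83° or 73.02°; the larger is 73.02°.

73.0°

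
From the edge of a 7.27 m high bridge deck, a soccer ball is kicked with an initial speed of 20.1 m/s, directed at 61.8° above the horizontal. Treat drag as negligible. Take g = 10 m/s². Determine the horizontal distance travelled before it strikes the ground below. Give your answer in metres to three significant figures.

37.2 m

Components: vₓ = 20.10 cos 61.8° = 9.498 m/s, v_y0 = 20.10 sin 61.8° = 17.71 m/s.
The projectile lands when y = 7.27 + (17.71) t − ½·10.0·t² = 0. Positive root: t = (17.71 + √(17.71² + 2·10.0·7.27)) / 10.0 = (17.71 + 21.43) / 10.0 = 3.914 s.
Horizontal distance: R = vₓ t = 9.498 × 3.914 = 37.18 m.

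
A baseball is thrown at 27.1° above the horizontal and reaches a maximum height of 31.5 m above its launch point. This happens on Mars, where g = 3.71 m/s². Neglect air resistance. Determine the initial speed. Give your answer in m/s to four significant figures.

At the peak v_y = 0, so v_y0 = √(2gH) = √(2 × 3.71 × 31.5) = 15.29 m/s.
v_y0 = v₀ sin θ ⇒ v₀ = 15.29 / sin 27.1° = 33.56 m/s.

33.56 m/s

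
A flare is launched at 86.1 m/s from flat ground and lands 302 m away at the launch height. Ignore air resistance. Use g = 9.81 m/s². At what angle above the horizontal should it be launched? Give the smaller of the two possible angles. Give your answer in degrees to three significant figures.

From R = (v₀²/g) sin 2θ: sin 2θ = 9.81 × 302 / 7413.2 = 0.3996.
2θ = 23.56° or 180° − 23.56° = 156.4°, so θ = 11.78° or 78.22°.
The smaller angle is 11.78°.

11.8°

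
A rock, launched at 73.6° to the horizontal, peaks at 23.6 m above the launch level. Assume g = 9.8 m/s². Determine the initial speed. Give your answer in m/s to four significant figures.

At the peak v_y = 0, so v_y0 = √(2gH) = √(2 × 9.80 × 23.6) = 21.51 m/s.
v_y0 = v₀ sin θ ⇒ v₀ = 21.51 / sin 73.6° = 22.42 m/s.

22.42 m/s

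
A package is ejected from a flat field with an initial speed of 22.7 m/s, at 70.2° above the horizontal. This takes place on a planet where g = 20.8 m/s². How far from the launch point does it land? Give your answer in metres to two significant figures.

Components: vₓ = 22.70 cos 70.2° = 7.689 m/s, v_y0 = 22.70 sin 70.2° = 21.36 m/s.
Time aloft: T = 2 v_y0 / g = 2 × 21.36 / 20.8 = 2.054 s.
Horizontal distance R = vₓ T = 7.689 × 2.054 = 15.79 m.

16 m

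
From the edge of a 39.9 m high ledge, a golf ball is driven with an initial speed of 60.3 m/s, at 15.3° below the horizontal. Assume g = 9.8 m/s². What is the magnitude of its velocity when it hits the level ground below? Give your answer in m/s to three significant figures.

vₓ = 60.30 cos 15.3° = 58.16 m/s; v_y0 = −15.91 m/s (downward).
With up positive and y = 0 at the ground: y(t) = 39.9 + (−15.91) t − 4.900 t². Setting y = 0 and taking the positive root: t = [−15.91 + √(15.91² + 2·9.80·39.9)] / 9.80 = (−15.91 + 32.17) / 9.80 = 1.660 s.
Vertical velocity at impact: v_y = v_y0 − g t = −15.91 − 9.80 × 1.660 = −32.17 m/s.
Speed: |v| = √(vₓ² + v_y²) = √(58.16² + 32.17²) = 66.47 m/s.

66.5 m/s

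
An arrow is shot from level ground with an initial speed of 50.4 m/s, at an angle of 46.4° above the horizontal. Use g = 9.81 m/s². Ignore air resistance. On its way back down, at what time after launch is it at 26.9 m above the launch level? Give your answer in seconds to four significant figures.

6.612 s

Components: vₓ = 50.40 cos 46.4° = 34.76 m/s, v_y0 = 50.40 sin 46.4° = 36.50 m/s.
Set y = v_y0 t − ½ g t² = 26.9: 4.905 t² − 36.50 t + 26.9 = 0.
t = [36.50 ± √(36.50² − 2·9.81·26.9)] / 9.81 = (36.50 ± 28.36) / 9.81, so t = 0.8295 s or t = 6.612 s.
The descending-branch root is 6.612 s.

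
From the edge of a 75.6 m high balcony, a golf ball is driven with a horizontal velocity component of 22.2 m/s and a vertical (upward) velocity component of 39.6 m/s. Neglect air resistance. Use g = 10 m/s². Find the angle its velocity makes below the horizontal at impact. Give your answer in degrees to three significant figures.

The projectile lands when y = 75.6 + (39.60) t − ½·10.0·t² = 0. Positive root: t = (39.60 + √(39.60² + 2·10.0·75.6)) / 10.0 = (39.60 + 55.50) / 10.0 = 9.510 s.
At impact: v_y = v_y0 − g t = −55.50 m/s; vₓ = 22.20 m/s.
Angle below horizontal: arctan(|v_y|/vₓ) = arctan(55.50/22.20) = 68.20°.

68.2°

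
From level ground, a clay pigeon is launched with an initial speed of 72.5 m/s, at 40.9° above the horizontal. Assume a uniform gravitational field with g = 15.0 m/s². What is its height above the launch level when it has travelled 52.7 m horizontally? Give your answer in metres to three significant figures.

38.7 m

Horizontal component vₓ = 72.50 cos 40.9° = 54.80 m/s; vertical v_y0 = 72.50 sin 40.9° = 47.47 m/s.
At x = 52.7 m, t = x/vₓ = 52.7/54.80 = 0.9617 s.
Height: y = v_y0 t − ½ g t² = 47.47 × 0.9617 − 7.500 × 0.9617² = 45.65 − 6.936 = 38.71 m.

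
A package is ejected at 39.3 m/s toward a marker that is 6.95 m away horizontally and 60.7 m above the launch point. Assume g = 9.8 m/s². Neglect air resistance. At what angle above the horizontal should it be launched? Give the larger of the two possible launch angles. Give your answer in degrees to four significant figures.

Trajectory: y = x tanθ − g x² (1 + tan²θ)/(2v₀²). With x = 6.95, y = 60.7, v₀ = 39.3, g = 9.80:
0.1532 tan²θ − 6.95 tanθ + (60.85) = 0.
tanθ = [6.95 ± √(6.95² − 4 × 0.1532 × (60.85))] / (2 × 0.1532) = (6.95 ± 3.317) / 0.3065, giving tanθ = 11.85 or 33.50.
θ = 85.18° or 88.29°; the larger is 88.29°.

88.29°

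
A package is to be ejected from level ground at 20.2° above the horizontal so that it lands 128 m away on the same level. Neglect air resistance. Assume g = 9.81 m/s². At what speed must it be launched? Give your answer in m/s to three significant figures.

Level-ground range: R = v₀² sin(2θ)/g, so v₀ = √(gR / sin 2θ).
v₀ = √(9.81 × 128 / sin 40.40°) = √(1256 / 0.6481) = √1937.4 = 44.02 m/s.

44.0 m/s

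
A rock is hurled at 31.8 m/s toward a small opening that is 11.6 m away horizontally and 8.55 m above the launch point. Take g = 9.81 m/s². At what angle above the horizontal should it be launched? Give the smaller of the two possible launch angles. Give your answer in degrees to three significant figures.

39.8°

Trajectory: y = x tanθ − g x² (1 + tan²θ)/(2v₀²). With x = 11.6, y = 8.55, v₀ = 31.8, g = 9.81:
0.6527 tan²θ − 11.6 tanθ + (9.203) = 0.
tanθ = [11.6 ± √(11.6² − 4 × 0.6527 × (9.203))] / (2 × 0.6527) = (11.6 ± 10.51) / 1.305, giving tanθ = 0.8323 or 16.94.
θ = 39.77° or 86.62°; the smaller is 39.77°.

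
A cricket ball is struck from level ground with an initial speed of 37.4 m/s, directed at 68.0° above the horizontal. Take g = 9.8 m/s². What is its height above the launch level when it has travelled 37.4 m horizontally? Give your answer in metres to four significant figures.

57.65 m

vₓ = 37.40 cos 68.0° = 14.01 m/s; v_y0 = 37.40 sin 68.0° = 34.68 m/s.
Time to reach x = 37.4 m: t = x/vₓ = 37.4/14.01 = 2.669 s.
Height: y = v_y0 t − ½ g t² = 34.68 × 2.669 − 4.900 × 2.669² = 92.57 − 34.92 = 57.65 m.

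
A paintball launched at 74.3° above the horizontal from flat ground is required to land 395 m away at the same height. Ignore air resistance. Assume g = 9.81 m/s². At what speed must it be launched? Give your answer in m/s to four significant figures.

86.24 m/s

From R = (v₀² / g) sin 2θ: v₀ = √(gR / sin 2θ).
v₀ = √(9.81 × 395 / sin 148.6°) = √(3875 / 0.5210) = √7437.4 = 86.24 m/s.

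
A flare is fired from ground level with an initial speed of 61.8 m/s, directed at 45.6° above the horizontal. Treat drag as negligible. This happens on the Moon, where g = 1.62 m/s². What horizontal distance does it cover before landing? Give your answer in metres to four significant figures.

Components: vₓ = 61.80 cos 45.6° = 43.24 m/s, v_y0 = 61.80 sin 45.6° = 44.15 m/s.
Flight time T = 2 v_y0 / g = 54.51 s.
Range: R = vₓ T = 43.24 × 54.51 = 2357 m.

2357 m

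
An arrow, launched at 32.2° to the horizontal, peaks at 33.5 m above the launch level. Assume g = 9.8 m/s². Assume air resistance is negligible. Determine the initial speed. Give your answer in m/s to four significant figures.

At the peak v_y = 0, so v_y0 = √(2gH) = √(2 × 9.80 × 33.5) = 25.62 m/s.
v_y0 = v₀ sin θ ⇒ v₀ = 25.62 / sin 32.2° = 48.09 m/s.

48.09 m/s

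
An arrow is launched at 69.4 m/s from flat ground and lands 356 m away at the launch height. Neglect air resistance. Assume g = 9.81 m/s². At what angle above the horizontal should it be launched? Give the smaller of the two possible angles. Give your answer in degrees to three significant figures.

Level-ground range R = v₀² sin(2θ)/g ⇒ sin(2θ) = gR/v₀² = 9.81 × 356 / 69.4² = 0.7251.
2θ = 46.48° or 180° − 46.48° = 133.5°, so θ = 23.24° or 66.76°.
The smaller angle is 23.24°.

23.2°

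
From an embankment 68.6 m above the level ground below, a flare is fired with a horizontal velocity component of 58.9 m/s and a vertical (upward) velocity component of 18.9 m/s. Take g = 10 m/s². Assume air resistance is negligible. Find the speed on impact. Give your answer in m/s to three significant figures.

72.1 m/s

The projectile lands when y = 68.6 + (18.90) t − ½·10.0·t² = 0. Positive root: t = (18.90 + √(18.90² + 2·10.0·68.6)) / 10.0 = (18.90 + 41.58) / 10.0 = 6.048 s.
Vertical velocity at impact: v_y = v_y0 − g t = 18.90 − 10.0 × 6.048 = −41.58 m/s.
Speed: |v| = √(vₓ² + v_y²) = √(58.90² + 41.58²) = 72.10 m/s.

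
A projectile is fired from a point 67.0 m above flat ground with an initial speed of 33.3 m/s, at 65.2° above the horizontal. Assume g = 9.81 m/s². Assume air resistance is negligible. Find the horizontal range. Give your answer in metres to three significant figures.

Horizontal component vₓ = 33.30 cos 65.2° = 13.97 m/s; vertical v_y0 = 33.30 sin 65.2° = 30.23 m/s.
Vertical motion (up positive, ground at y = 0): 4.905 t² − (30.23) t − 67.0 = 0, so t = (30.23 + √(30.23² + 2·9.81·67.0)) / 9.81 = (30.23 + 47.21) / 9.81 = 7.893 s.
Horizontal distance: R = vₓ t = 13.97 × 7.893 = 110.3 m.

110 m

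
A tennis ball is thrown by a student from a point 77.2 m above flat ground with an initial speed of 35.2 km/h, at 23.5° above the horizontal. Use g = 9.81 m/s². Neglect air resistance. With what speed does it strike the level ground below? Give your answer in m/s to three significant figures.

Convert: 35.2 km/h = 35.2/3.6 = 9.778 m/s.
Components: vₓ = 9.778 cos 23.5° = 8.967 m/s, v_y0 = 9.778 sin 23.5° = 3.899 m/s.
The projectile lands when y = 77.2 + (3.899) t − ½·9.81·t² = 0. Positive root: t = (3.899 + √(3.899² + 2·9.81·77.2)) / 9.81 = (3.899 + 39.11) / 9.81 = 4.385 s.
Vertical velocity at impact: v_y = v_y0 − g t = 3.899 − 9.81 × 4.385 = −39.11 m/s.
Speed: |v| = √(vₓ² + v_y²) = √(8.967² + 39.11²) = 40.13 m/s.

40.1 m/s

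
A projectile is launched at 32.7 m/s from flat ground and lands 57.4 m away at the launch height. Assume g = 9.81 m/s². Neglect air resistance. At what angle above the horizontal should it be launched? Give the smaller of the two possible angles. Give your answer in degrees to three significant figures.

Level-ground range R = v₀² sin(2θ)/g ⇒ sin(2θ) = gR/v₀² = 9.81 × 57.4 / 32.7² = 0.5266.
2θ = 31.78° or 180° − 31.78° = 148.2°, so θ = 15.89° or 74.11°.
The smaller angle is 15.89°.

15.9°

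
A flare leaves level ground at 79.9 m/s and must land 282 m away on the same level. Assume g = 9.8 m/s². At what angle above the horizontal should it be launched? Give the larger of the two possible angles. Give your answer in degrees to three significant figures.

77.2°

From R = (v₀²/g) sin 2θ: sin 2θ = 9.80 × 282 / 6384.0 = 0.4329.
2θ = 25.65° or 180° − 25.65° = 154.3°, so θ = 12.83° or 77.17°.
The larger angle is 77.17°.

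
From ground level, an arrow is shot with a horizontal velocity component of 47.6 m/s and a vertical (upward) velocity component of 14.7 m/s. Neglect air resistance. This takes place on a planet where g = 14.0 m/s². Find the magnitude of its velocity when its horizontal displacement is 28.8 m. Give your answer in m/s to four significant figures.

At x = 28.8 m, t = x/vₓ = 28.8/47.60 = 0.6050 s.
Vertical velocity there: v_y = v_y0 − g t = 14.70 − 14.0 × 0.6050 = 6.229 m/s.
Speed: √(vₓ² + v_y²) = √(47.60² + 6.229²) = 48.01 m/s.

48.01 m/s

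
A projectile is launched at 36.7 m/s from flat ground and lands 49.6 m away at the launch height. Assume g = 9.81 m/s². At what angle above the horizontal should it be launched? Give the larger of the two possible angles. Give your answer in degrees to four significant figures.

R = v₀² sin 2θ / g gives sin 2θ = gR/v₀² = 9.81·49.6/36.7² = 0.3613.
2θ = 21.18° or 180° − 21.18° = 158.8°, so θ = 10.59° or 79.41°.
The larger angle is 79.41°.

79.41°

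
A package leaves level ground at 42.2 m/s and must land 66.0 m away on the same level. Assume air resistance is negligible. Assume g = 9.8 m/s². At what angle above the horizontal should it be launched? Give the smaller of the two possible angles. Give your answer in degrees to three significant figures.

From R = (v₀²/g) sin 2θ: sin 2θ = 9.80 × 66.0 / 1780.8 = 0.3632.
2θ = 21.30° or 180° − 21.30° = 158.7°, so θ = 10.65° or 79.35°.
The smaller angle is 10.65°.

10.6°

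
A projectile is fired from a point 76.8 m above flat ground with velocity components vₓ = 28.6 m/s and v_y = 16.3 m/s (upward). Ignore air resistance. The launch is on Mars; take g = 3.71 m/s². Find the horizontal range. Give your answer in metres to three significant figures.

348 m

With up positive and y = 0 at the ground: y(t) = 76.8 + (16.30) t − 1.855 t². Setting y = 0 and taking the positive root: t = [16.30 + √(16.30² + 2·3.71·76.8)] / 3.71 = (16.30 + 28.91) / 3.71 = 12.18 s.
Horizontal distance: R = vₓ t = 28.60 × 12.18 = 348.5 m.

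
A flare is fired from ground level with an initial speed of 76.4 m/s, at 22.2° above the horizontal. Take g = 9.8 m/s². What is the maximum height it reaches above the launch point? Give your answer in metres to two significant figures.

vₓ = 76.40 cos 22.2° = 70.74 m/s; v_y0 = 76.40 sin 22.2° = 28.87 m/s.
Maximum height: H = v_y0² / (2g) = 28.87² / (2 × 9.80) = 42.52 m.

43 m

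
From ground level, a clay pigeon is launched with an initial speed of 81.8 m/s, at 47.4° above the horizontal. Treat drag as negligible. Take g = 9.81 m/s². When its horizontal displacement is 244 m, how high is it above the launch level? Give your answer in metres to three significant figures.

Resolve: vₓ = 81.80 cos 47.4° = 55.37 m/s and v_y0 = 81.80 sin 47.4° = 60.21 m/s.
Time to reach x = 244 m: t = x/vₓ = 244/55.37 = 4.407 s.
Height: y = v_y0 t − ½ g t² = 60.21 × 4.407 − 4.905 × 4.407² = 265.3 − 95.26 = 170.1 m.

170 m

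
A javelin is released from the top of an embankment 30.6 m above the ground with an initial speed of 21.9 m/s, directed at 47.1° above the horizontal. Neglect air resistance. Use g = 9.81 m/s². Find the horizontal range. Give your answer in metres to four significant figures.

vₓ = 21.90 cos 47.1° = 14.91 m/s; v_y0 = 21.90 sin 47.1° = 16.04 m/s.
With up positive and y = 0 at the ground: y(t) = 30.6 + (16.04) t − 4.905 t². Setting y = 0 and taking the positive root: t = [16.04 + √(16.04² + 2·9.81·30.6)] / 9.81 = (16.04 + 29.29) / 9.81 = 4.621 s.
Horizontal distance: R = vₓ t = 14.91 × 4.621 = 68.89 m.

68.89 m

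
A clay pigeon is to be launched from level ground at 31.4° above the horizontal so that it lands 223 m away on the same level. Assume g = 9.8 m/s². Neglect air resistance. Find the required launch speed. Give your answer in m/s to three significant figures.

Level-ground range: R = v₀² sin(2θ)/g, so v₀ = √(gR / sin 2θ).
v₀ = √(9.80 × 223 / sin 62.80°) = √(2185 / 0.8894) = √2457.1 = 49.57 m/s.

49.6 m/s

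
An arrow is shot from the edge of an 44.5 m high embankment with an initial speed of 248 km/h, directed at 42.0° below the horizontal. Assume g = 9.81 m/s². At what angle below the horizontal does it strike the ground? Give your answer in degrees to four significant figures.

Convert: 248 km/h = 248/3.6 = 68.89 m/s.
vₓ = 68.89 cos 42.0° = 51.19 m/s; v_y0 = −46.10 m/s (downward).
With up positive and y = 0 at the ground: y(t) = 44.5 + (−46.10) t − 4.905 t². Setting y = 0 and taking the positive root: t = [−46.10 + √(46.10² + 2·9.81·44.5)] / 9.81 = (−46.10 + 54.75) / 9.81 = 0.8825 s.
At impact: v_y = v_y0 − g t = −54.75 m/s; vₓ = 51.19 m/s.
Angle below horizontal: arctan(|v_y|/vₓ) = arctan(54.75/51.19) = 46.92°.

46.92°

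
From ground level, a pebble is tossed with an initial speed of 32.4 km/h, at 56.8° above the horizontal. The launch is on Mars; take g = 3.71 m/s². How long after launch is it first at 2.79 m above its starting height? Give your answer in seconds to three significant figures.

Convert: 32.4 km/h = 32.4/3.6 = 9.000 m/s.
Resolve: vₓ = 9.000 cos 56.8° = 4.928 m/s and v_y0 = 9.000 sin 56.8° = 7.531 m/s.
Set y = v_y0 t − ½ g t² = 2.79: 1.855 t² − 7.531 t + 2.79 = 0.
t = [7.531 ± √(7.531² − 2·3.71·2.79)] / 3.71 = (7.531 ± 6.001) / 3.71, so t = 0.4124 s or t = 3.647 s.
The first (ascending) time is 0.4124 s.

0.412 s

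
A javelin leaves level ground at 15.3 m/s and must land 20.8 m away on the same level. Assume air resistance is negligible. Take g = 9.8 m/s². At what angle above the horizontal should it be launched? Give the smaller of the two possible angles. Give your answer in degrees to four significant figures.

R = v₀² sin 2θ / g gives sin 2θ = gR/v₀² = 9.80·20.8/15.3² = 0.8708.
2θ = 60.55° or 180° − 60.55° = 119.5°, so θ = 30.27° or 59.73°.
The smaller angle is 30.27°.

30.27°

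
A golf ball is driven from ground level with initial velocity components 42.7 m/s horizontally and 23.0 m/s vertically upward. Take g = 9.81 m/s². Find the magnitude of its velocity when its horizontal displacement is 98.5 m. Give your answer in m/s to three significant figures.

At x = 98.5 m, t = x/vₓ = 98.5/42.70 = 2.307 s.
Vertical velocity there: v_y = v_y0 − g t = 23.00 − 9.81 × 2.307 = 0.3704 m/s.
Speed: √(vₓ² + v_y²) = √(42.70² + 0.3704²) = 42.70 m/s.

42.7 m/s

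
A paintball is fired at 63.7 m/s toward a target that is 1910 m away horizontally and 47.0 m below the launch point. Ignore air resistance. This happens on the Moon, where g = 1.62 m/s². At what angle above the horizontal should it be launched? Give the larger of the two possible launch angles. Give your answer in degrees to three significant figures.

65.5°

Trajectory: y = x tanθ − g x² (1 + tan²θ)/(2v₀²). With x = 1910, y = −47.0, v₀ = 63.7, g = 1.62:
728.2 tan²θ − 1910 tanθ + (681.2) = 0.
tanθ = [1910 ± √(1910² − 4 × 728.2 × (681.2))] / (2 × 728.2) = (1910 ± 1290) / 1456, giving tanθ = 0.4258 or 2.197.
θ = 23.06° or 65.53°; the larger is 65.53°.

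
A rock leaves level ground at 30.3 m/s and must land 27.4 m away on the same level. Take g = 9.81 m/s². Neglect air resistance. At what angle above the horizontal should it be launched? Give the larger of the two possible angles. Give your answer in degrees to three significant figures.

R = v₀² sin 2θ / g gives sin 2θ = gR/v₀² = 9.81·27.4/30.3² = 0.2928.
2θ = 17.02° or 180° − 17.02° = 163.0°, so θ = 8.512° or 81.49°.
The larger angle is 81.49°.

81.5°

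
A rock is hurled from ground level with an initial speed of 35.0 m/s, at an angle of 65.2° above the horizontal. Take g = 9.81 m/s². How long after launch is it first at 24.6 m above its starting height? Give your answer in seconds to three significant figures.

Horizontal component vₓ = 35.00 cos 65.2° = 14.68 m/s; vertical v_y0 = 35.00 sin 65.2° = 31.77 m/s.
Set y = v_y0 t − ½ g t² = 24.6: 4.905 t² − 31.77 t + 24.6 = 0.
t = [31.77 ± √(31.77² − 2·9.81·24.6)] / 9.81 = (31.77 ± 22.95) / 9.81, so t = 0.8990 s or t = 5.578 s.
The first (ascending) time is 0.8990 s.

0.899 s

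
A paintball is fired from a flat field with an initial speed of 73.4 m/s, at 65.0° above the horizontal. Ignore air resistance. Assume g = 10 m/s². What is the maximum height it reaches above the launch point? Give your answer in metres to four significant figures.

Horizontal component vₓ = 73.40 cos 65.0° = 31.02 m/s; vertical v_y0 = 73.40 sin 65.0° = 66.52 m/s.
At the apex v_y = 0, so H = v_y0²/(2g) = 66.52²/20.00 = 221.3 m.

221.3 m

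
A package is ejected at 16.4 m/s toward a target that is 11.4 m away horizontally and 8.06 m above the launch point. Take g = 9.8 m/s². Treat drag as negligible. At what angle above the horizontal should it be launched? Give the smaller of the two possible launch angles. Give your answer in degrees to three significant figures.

50.8°

Trajectory: y = x tanθ − g x² (1 + tan²θ)/(2v₀²). With x = 11.4, y = 8.06, v₀ = 16.4, g = 9.80:
2.368 tan²θ − 11.4 tanθ + (10.43) = 0.
tanθ = [11.4 ± √(11.4² − 4 × 2.368 × (10.43))] / (2 × 2.368) = (11.4 ± 5.586) / 4.735, giving tanθ = 1.228 or 3.587.
θ = 50.84° or 74.42°; the smaller is 50.84°.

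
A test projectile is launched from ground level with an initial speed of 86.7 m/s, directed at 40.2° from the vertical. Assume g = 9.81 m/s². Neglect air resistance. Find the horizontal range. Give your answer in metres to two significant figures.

760 m

vₓ = 86.70 sin 40.2° = 55.96 m/s; v_y0 = 86.70 cos 40.2° = 66.22 m/s.
Flight time T = 2 v_y0 / g = 13.50 s.
Range: R = vₓ T = 55.96 × 13.50 = 755.5 m.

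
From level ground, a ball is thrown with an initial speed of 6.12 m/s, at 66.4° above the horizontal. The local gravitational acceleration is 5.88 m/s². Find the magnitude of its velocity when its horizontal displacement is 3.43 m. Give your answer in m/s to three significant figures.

3.59 m/s

Horizontal component vₓ = 6.120 cos 66.4° = 2.450 m/s; vertical v_y0 = 6.120 sin 66.4° = 5.608 m/s.
x = vₓ t ⇒ t = 3.43/2.450 = 1.400 s.
Vertical velocity there: v_y = v_y0 − g t = 5.608 − 5.88 × 1.400 = −2.623 m/s.
Speed: √(vₓ² + v_y²) = √(2.450² + 2.623²) = 3.590 m/s.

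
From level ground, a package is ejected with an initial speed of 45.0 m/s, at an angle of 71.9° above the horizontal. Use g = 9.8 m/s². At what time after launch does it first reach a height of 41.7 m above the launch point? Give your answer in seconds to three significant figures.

1.12 s

vₓ = 45.00 cos 71.9° = 13.98 m/s; v_y0 = 45.00 sin 71.9° = 42.77 m/s.
Require v_y0 t − ½ g t² = 41.7, i.e. 4.900 t² − 42.77 t + 41.7 = 0.
Quadratic formula: t = (42.77 ± √1012.2) / 9.80 = (42.77 ± 31.82) / 9.80 → t = 1.118 s or 7.611 s.
The first (ascending) time is 1.118 s.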